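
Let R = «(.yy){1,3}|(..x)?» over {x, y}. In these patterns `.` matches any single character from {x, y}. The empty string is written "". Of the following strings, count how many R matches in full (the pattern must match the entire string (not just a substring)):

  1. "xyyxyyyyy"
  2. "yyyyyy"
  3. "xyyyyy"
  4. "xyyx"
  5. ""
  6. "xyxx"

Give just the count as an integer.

1. "xyyxyyyyy" → match
2. "yyyyyy" → match
3. "xyyyyy" → match
4. "xyyx" → no match
5. "" → match
6. "xyxx" → no match
Total matched: 4

4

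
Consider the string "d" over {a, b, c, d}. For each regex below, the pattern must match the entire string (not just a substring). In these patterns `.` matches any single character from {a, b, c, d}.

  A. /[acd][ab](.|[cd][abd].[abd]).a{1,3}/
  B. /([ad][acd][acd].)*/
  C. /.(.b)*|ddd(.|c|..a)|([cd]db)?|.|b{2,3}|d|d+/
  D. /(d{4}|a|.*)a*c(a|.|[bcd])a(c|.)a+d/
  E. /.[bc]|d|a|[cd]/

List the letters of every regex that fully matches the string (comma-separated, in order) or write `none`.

A → no match — must end with "a"
B → no match
C → match
D → no match — must end with "ad"
E → match

C, E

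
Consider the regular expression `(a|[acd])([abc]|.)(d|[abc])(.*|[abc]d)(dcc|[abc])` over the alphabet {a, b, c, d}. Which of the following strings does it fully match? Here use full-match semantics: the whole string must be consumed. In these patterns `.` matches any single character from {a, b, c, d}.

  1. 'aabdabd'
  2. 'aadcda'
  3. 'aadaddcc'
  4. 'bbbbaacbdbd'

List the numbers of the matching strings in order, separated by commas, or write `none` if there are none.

2, 3

1 → no match
2 → match
3 → match
4 → no match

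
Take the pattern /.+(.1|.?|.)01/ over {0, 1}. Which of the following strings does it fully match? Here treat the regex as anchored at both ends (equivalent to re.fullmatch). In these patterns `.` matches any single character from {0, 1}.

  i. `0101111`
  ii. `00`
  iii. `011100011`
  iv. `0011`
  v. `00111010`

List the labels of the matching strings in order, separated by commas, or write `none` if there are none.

i → no match — must end with `01`
ii → no match — must end with `01`
iii → no match — must end with `01`
iv → no match — must end with `01`
v → no match — must end with `01`

none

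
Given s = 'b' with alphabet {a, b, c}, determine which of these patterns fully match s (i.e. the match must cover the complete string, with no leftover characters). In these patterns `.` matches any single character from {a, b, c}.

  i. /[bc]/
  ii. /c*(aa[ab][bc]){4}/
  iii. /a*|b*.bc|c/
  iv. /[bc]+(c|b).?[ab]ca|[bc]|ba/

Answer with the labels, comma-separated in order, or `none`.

i, iv

i → match
ii → no match
iii → no match
iv → match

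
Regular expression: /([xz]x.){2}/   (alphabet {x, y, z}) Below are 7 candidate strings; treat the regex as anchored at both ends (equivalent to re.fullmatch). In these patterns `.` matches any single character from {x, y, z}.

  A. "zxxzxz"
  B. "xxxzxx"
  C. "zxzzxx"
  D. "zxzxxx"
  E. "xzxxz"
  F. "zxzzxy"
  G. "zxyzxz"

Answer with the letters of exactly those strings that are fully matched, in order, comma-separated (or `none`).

A → match
B → match
C → match
D → match
E → no match
F → match
G → match

A, B, C, D, F, G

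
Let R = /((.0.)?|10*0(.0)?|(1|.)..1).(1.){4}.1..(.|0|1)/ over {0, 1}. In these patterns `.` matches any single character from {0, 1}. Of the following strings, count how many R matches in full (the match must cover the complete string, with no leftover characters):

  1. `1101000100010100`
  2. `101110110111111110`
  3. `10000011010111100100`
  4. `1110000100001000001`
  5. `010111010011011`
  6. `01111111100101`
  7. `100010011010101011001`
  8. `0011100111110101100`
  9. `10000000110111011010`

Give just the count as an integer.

1 → no match
2 → no match
3 → no match
4 → no match
5 → no match
6 → no match
7 → no match
8 → no match
9 → no match
Total matched: 0

0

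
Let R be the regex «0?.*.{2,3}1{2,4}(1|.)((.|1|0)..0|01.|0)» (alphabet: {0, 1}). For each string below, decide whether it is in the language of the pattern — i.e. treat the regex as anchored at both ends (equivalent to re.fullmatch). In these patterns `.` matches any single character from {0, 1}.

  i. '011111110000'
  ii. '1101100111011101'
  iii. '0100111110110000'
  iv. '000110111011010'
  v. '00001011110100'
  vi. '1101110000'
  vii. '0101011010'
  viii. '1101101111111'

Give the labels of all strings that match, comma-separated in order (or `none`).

i, v, vi

i → match
ii → no match
iii → no match
iv → no match
v → match
vi → match
vii → no match
viii → no match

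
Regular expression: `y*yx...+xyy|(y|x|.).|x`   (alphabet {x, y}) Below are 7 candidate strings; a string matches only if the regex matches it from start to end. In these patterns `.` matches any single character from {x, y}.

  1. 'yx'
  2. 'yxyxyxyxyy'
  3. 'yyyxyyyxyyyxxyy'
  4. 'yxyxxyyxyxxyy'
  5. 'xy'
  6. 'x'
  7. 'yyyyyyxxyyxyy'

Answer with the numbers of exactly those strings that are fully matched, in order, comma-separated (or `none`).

1. 'yx' → match
2. 'yxyxyxyxyy' → match
3 → match
4 → match
5. 'xy' → match
6. 'x' → match
7 → match

1, 2, 3, 4, 5, 6, 7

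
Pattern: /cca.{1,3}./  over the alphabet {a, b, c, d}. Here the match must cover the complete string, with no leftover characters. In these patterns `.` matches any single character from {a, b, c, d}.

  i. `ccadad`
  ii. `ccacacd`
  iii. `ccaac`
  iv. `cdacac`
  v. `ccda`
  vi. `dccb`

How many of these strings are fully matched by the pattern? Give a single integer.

3

i. `ccadad` → match
ii. `ccacacd` → match
iii. `ccaac` → match
iv. `cdacac` → no match — must start with `cca`
v. `ccda` → no match — must start with `cca`
vi. `dccb` → no match — must start with `cca`
Total matched: 3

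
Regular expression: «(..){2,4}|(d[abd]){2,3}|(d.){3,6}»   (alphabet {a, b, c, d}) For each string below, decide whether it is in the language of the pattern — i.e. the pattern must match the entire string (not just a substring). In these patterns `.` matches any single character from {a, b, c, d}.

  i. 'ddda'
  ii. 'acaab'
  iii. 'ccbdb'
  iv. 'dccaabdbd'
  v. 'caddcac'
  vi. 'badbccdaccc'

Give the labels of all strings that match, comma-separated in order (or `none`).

i

i → match
ii → no match
iii → no match
iv → no match
v → no match
vi → no match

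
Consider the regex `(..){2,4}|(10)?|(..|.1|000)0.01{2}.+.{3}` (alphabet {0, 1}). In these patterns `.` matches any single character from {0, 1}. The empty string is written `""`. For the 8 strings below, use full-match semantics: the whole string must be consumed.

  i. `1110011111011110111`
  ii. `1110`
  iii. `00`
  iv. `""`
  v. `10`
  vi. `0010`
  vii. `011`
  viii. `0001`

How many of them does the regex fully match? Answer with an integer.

i → no match
ii. `1110` → match
iii. `00` → no match
iv. `""` → match
v. `10` → match
vi. `0010` → match
vii. `011` → no match
viii. `0001` → match
Total matched: 5

5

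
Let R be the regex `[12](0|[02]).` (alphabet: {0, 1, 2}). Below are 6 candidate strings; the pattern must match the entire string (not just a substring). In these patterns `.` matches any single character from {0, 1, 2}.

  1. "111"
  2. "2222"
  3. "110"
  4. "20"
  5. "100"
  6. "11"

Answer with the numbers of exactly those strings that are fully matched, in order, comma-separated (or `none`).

5

1 → no match
2 → no match
3 → no match
4 → no match
5 → match
6 → no match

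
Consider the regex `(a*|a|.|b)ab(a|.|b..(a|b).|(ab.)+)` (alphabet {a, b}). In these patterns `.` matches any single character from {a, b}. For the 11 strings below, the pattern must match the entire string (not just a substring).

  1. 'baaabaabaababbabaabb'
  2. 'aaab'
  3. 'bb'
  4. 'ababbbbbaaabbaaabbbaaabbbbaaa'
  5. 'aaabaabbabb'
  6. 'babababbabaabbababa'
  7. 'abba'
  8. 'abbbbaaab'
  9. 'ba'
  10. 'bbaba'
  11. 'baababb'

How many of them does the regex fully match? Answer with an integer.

0

1 → no match
2 → no match
3 → no match
4 → no match
5 → no match
6 → no match
7 → no match
8 → no match
9 → no match
10 → no match
11 → no match
Total matched: 0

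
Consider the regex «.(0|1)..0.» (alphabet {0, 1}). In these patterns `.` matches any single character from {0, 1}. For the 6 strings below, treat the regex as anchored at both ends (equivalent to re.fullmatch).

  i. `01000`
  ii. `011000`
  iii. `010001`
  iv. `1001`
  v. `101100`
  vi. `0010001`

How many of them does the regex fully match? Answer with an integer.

i. `01000` → no match
ii. `011000` → match
iii. `010001` → match
iv. `1001` → no match
v. `101100` → match
vi. `0010001` → no match
Total matched: 3

3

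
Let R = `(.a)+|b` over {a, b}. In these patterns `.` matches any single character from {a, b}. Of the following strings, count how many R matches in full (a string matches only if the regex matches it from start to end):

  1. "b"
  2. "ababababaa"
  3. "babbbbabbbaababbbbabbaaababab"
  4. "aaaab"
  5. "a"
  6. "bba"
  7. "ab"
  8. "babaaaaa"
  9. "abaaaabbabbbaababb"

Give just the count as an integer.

2

1 → match
2 → no match
3 → no match
4 → no match
5 → no match
6 → no match
7 → no match
8 → match
9 → no match
Total matched: 2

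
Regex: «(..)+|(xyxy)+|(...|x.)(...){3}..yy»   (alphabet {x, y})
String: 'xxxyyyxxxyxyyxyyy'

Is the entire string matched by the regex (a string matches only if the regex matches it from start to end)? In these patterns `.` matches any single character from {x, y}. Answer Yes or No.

No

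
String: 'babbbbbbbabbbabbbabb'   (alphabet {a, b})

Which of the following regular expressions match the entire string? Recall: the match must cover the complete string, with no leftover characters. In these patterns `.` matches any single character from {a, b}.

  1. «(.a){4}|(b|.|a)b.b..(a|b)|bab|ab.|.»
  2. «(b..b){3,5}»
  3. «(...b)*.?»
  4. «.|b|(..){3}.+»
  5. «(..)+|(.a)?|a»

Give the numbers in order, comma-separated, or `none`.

2, 3, 4, 5

1 → no match
2 → match
3 → match
4 → match
5 → match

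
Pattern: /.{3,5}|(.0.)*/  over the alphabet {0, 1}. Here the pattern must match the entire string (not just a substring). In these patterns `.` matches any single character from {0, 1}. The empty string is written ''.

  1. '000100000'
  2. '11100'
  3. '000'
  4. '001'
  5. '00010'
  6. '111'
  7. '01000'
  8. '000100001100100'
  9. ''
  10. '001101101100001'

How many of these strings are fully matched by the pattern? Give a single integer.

10

1 → match
2 → match
3 → match
4 → match
5 → match
6 → match
7 → match
8 → match
9 → match
10 → match
Total matched: 10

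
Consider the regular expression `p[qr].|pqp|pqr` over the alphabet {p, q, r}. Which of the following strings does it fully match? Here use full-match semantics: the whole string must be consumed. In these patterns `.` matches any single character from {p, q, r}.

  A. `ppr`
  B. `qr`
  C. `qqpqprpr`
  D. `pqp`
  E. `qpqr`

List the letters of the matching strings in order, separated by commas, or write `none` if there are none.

D

A. `ppr` → no match
B. `qr` → no match
C. `qqpqprpr` → no match
D. `pqp` → match
E. `qpqr` → no match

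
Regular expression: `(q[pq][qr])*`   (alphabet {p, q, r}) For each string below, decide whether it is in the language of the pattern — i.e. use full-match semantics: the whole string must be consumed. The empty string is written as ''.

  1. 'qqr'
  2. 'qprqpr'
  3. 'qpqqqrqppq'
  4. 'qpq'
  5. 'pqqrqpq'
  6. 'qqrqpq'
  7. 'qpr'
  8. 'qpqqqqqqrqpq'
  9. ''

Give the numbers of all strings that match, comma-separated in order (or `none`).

1, 2, 4, 6, 7, 8, 9

1. 'qqr' → match
2. 'qprqpr' → match
3. 'qpqqqrqppq' → no match
4. 'qpq' → match
5. 'pqqrqpq' → no match
6. 'qqrqpq' → match
7. 'qpr' → match
8. 'qpqqqqqqrqpq' → match
9. '' → match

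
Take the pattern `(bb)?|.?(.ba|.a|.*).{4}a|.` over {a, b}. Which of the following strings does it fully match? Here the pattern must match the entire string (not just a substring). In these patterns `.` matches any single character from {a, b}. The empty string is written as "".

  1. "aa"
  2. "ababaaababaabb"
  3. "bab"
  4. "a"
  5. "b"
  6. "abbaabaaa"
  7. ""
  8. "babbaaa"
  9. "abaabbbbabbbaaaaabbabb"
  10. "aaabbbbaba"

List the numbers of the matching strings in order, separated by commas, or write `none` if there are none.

1 → no match
2 → no match
3 → no match
4 → match
5 → match
6 → match
7 → match
8 → match
9 → no match
10 → match

4, 5, 6, 7, 8, 10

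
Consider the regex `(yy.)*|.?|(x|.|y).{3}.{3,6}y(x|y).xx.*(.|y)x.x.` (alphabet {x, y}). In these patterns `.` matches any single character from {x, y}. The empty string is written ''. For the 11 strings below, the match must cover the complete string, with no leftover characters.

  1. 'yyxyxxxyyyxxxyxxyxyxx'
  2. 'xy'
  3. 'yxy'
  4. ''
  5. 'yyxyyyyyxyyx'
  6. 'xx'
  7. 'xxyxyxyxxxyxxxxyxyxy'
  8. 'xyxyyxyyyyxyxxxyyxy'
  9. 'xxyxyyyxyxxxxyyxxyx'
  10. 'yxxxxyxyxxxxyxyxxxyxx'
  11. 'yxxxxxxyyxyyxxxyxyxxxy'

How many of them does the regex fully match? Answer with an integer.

1 → match
2. 'xy' → no match
3. 'yxy' → no match
4. '' → match
5. 'yyxyyyyyxyyx' → match
6. 'xx' → no match
7 → match
8 → no match
9 → no match
10 → match
11 → match
Total matched: 6

6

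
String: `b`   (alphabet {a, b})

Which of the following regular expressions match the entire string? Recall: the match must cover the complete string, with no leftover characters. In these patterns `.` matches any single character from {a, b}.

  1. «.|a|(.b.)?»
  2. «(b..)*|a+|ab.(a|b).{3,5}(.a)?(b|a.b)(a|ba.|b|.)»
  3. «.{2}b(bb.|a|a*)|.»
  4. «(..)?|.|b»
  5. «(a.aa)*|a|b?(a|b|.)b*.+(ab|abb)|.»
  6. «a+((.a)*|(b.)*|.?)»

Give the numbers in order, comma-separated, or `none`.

1 → match
2 → no match
3 → match
4 → match
5 → match
6 → no match — must start with `a`

1, 3, 4, 5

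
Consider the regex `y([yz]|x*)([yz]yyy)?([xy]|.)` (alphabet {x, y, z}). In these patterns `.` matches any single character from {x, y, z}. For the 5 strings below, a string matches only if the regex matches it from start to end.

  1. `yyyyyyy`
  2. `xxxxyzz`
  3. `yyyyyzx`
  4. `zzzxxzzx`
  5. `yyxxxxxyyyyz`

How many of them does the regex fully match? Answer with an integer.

1

1 → match
2 → no match — must start with `y`
3 → no match
4 → no match — must start with `y`
5 → no match
Total matched: 1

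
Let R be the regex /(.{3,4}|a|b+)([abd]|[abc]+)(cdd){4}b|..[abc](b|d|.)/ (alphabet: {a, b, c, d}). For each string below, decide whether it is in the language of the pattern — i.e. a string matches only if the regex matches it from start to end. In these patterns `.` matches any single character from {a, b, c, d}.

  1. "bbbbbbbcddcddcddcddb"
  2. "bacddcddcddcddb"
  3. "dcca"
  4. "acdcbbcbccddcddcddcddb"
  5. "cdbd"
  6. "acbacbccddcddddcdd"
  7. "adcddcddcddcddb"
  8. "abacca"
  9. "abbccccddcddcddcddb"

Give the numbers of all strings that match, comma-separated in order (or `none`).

1 → match
2 → match
3. "dcca" → match
4 → match
5. "cdbd" → match
6 → no match
7 → match
8. "abacca" → no match
9 → match

1, 2, 3, 4, 5, 7, 9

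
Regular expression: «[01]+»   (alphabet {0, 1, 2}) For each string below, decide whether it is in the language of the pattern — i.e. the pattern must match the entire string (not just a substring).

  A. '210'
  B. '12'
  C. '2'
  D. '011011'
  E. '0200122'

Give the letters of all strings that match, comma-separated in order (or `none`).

A. '210' → no match
B. '12' → no match
C. '2' → no match
D. '011011' → match
E. '0200122' → no match

D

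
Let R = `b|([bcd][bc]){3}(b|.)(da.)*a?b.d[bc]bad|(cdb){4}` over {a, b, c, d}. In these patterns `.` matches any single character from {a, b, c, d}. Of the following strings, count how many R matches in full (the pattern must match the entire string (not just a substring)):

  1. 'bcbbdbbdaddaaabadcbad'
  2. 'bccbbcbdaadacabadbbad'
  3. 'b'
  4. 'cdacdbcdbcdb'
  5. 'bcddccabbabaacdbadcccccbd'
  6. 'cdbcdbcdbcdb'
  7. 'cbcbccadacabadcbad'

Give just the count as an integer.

5

1 → match
2 → match
3 → match
4 → no match
5 → no match
6 → match
7 → match
Total matched: 5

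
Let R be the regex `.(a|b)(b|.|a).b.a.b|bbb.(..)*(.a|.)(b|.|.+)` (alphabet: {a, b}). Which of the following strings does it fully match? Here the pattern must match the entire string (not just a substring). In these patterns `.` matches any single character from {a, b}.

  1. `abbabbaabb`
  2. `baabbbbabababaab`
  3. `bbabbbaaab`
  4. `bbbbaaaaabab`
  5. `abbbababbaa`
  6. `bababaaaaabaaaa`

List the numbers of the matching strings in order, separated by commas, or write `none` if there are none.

1 → no match
2 → no match
3 → no match
4 → match
5 → no match
6 → no match

4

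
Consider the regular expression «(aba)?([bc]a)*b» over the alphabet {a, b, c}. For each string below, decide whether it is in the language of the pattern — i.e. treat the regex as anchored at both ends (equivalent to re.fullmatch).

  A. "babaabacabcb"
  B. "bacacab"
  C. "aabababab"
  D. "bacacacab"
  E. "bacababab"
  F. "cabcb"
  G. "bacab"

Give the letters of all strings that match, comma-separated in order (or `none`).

B, D, E, G

A → no match
B → match
C → no match
D → match
E → match
F → no match
G → match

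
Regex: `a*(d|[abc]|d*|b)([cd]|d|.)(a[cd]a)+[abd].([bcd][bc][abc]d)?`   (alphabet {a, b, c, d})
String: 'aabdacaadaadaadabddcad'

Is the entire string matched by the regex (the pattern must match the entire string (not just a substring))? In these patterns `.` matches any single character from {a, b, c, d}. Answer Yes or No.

Yes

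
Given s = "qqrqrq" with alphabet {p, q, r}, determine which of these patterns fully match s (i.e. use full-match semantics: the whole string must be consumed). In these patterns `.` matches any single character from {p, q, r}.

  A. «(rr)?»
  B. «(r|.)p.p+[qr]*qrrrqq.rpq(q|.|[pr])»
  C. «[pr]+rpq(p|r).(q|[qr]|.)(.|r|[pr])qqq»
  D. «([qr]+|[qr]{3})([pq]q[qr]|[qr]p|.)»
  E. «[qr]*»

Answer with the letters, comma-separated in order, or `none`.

D, E

A → no match
B → no match
C → no match — must end with "qqq"
D → match
E → match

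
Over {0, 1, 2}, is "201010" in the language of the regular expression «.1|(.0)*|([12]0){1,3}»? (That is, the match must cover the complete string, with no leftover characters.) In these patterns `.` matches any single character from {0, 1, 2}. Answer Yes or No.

Yes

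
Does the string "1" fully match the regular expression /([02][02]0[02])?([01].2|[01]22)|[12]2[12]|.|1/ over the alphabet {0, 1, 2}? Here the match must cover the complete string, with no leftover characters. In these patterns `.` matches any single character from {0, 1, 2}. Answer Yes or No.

Yes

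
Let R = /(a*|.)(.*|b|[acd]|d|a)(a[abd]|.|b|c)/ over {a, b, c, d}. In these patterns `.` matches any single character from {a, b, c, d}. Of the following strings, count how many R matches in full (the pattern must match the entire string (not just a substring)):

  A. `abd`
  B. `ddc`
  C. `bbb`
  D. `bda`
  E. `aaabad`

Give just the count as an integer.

5

A → match
B → match
C → match
D → match
E → match
Total matched: 5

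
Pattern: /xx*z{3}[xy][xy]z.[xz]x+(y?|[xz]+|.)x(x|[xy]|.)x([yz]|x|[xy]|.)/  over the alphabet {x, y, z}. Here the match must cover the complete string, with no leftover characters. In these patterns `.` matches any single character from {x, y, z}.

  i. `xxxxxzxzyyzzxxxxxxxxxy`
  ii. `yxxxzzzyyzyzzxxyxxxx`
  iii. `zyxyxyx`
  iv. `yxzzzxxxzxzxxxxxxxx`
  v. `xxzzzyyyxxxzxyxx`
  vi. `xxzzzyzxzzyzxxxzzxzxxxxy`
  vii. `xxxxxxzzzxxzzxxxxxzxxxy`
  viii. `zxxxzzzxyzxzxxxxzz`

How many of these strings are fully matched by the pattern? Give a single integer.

i → no match
ii → no match — must start with `x`
iii → no match — must start with `x`
iv → no match — must start with `x`
v → no match
vi → no match
vii → match
viii → no match — must start with `x`
Total matched: 1

1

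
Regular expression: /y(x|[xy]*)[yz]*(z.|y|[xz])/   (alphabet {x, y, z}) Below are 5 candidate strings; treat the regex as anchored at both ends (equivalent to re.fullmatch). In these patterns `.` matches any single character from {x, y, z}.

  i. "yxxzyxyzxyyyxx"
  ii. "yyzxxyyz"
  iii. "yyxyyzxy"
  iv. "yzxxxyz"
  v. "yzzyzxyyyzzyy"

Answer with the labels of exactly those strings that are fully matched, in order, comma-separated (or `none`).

i → no match
ii. "yyzxxyyz" → no match
iii. "yyxyyzxy" → no match
iv. "yzxxxyz" → no match
v → no match

none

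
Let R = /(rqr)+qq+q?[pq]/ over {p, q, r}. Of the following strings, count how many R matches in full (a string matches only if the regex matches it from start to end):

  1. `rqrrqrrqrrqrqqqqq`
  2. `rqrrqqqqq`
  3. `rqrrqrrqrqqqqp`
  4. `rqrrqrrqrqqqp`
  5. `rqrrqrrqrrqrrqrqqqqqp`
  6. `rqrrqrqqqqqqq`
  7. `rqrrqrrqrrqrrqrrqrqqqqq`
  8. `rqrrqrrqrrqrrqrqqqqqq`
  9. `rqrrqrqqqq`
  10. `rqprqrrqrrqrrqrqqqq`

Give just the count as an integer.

8

1 → match
2 → no match
3 → match
4 → match
5 → match
6 → match
7 → match
8 → match
9 → match
10 → no match — must start with `rqr`
Total matched: 8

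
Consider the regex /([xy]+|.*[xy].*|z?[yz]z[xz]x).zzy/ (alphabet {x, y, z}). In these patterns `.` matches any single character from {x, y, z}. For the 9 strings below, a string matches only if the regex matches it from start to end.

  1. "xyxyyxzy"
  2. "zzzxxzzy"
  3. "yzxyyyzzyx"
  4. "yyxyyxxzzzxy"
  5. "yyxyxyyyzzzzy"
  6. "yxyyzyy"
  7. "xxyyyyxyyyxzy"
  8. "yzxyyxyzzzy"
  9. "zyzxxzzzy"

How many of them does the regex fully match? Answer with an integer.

4

1. "xyxyyxzy" → no match — must end with "zzy"
2. "zzzxxzzy" → match
3. "yzxyyyzzyx" → no match — must end with "zzy"
4. "yyxyyxxzzzxy" → no match — must end with "zzy"
5 → match
6. "yxyyzyy" → no match — must end with "zzy"
7 → no match — must end with "zzy"
8. "yzxyyxyzzzy" → match
9. "zyzxxzzzy" → match
Total matched: 4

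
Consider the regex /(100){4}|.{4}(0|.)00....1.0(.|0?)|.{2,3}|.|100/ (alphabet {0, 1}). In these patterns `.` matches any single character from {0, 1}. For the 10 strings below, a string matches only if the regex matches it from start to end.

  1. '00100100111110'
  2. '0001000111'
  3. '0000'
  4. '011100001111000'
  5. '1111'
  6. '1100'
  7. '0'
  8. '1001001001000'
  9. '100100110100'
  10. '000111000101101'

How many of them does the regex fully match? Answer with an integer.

2

1 → no match
2 → no match
3 → no match
4 → match
5 → no match
6 → no match
7 → match
8 → no match
9 → no match
10 → no match
Total matched: 2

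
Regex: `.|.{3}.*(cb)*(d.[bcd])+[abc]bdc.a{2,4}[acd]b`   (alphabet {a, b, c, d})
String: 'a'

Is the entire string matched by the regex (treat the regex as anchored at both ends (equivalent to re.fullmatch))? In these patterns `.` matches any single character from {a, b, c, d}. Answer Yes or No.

Yes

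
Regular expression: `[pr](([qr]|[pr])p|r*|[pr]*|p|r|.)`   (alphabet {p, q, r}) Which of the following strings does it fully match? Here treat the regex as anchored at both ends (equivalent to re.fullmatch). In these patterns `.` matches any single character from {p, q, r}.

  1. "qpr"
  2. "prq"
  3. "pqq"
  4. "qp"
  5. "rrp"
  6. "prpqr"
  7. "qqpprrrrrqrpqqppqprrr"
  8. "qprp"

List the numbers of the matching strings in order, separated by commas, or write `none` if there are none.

5

1 → no match
2 → no match
3 → no match
4 → no match
5 → match
6 → no match
7 → no match
8 → no match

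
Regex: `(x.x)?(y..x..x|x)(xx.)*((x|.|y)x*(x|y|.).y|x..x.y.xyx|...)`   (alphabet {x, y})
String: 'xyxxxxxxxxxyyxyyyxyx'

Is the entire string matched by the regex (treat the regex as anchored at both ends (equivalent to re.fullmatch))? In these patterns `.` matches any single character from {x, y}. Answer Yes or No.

Yes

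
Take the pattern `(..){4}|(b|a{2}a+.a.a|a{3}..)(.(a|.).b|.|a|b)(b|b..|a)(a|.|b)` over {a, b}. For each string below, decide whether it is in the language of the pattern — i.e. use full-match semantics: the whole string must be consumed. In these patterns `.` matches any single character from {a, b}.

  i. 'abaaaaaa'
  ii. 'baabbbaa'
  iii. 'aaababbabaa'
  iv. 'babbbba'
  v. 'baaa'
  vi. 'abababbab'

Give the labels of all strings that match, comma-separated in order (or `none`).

i, ii, iii, iv, v

i → match
ii → match
iii → match
iv → match
v → match
vi → no match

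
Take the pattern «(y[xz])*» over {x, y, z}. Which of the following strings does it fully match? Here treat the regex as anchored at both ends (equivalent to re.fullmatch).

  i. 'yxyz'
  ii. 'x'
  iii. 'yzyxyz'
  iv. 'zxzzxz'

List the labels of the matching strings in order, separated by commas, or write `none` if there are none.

i, iii

i. 'yxyz' → match
ii. 'x' → no match
iii. 'yzyxyz' → match
iv. 'zxzzxz' → no match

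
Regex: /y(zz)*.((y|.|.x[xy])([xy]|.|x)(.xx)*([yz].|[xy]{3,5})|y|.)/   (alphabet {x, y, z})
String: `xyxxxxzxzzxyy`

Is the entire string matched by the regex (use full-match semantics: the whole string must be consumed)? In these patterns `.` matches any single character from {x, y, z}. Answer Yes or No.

No

Every match must start with `y`, but `xyxxxxzxzzxyy` does not.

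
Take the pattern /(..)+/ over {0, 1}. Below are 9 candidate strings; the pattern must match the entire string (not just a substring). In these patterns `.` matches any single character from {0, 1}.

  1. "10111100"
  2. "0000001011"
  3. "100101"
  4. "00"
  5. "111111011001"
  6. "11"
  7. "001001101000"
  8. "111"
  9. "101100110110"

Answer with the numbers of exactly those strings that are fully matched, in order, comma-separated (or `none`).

1 → match
2 → match
3 → match
4 → match
5 → match
6 → match
7 → match
8 → no match
9 → match

1, 2, 3, 4, 5, 6, 7, 9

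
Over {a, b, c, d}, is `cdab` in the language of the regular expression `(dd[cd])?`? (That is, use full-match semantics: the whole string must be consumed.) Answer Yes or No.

No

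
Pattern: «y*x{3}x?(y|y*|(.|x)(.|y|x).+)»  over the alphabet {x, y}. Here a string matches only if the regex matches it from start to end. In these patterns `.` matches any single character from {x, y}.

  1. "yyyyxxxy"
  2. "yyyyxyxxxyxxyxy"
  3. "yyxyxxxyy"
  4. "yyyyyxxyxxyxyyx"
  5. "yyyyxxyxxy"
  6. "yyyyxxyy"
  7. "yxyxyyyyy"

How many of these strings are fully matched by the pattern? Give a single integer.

1 → match
2 → no match
3 → no match
4 → no match
5 → no match
6 → no match
7 → no match
Total matched: 1

1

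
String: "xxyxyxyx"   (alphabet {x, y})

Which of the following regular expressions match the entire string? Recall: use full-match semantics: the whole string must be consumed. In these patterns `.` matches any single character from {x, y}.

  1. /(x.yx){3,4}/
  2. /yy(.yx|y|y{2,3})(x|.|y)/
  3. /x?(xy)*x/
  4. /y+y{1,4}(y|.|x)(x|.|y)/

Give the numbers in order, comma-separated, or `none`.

3

1 → no match
2 → no match — must start with "yy"
3 → match
4 → no match — must start with "y"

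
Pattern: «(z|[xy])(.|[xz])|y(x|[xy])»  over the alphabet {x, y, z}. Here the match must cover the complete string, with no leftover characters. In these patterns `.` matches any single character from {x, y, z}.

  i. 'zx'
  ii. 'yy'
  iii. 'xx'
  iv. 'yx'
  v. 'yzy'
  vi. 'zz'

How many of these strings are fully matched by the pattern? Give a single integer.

i → match
ii → match
iii → match
iv → match
v → no match
vi → match
Total matched: 5

5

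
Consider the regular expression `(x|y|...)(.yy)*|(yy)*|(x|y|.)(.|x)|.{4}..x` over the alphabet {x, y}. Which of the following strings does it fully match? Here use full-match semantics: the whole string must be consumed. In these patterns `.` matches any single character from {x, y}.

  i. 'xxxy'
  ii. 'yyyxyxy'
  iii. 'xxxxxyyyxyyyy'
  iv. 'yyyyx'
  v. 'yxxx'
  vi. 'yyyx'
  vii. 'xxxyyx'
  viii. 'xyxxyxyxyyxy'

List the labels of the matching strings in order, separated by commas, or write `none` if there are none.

none

i. 'xxxy' → no match
ii. 'yyyxyxy' → no match
iii → no match
iv. 'yyyyx' → no match
v. 'yxxx' → no match
vi. 'yyyx' → no match
vii. 'xxxyyx' → no match
viii. 'xyxxyxyxyyxy' → no match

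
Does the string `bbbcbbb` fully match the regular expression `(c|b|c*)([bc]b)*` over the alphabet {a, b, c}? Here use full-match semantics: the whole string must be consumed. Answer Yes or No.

Yes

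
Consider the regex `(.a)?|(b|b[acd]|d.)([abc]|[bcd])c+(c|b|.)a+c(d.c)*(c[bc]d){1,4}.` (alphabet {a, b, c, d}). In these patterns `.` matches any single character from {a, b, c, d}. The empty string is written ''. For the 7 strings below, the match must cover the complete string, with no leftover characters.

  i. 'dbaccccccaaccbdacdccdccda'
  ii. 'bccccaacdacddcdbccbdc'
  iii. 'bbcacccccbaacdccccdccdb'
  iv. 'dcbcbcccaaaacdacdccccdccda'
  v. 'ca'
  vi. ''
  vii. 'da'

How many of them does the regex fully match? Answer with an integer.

i → no match
ii → match
iii → no match
iv → no match
v → match
vi → match
vii → match
Total matched: 4

4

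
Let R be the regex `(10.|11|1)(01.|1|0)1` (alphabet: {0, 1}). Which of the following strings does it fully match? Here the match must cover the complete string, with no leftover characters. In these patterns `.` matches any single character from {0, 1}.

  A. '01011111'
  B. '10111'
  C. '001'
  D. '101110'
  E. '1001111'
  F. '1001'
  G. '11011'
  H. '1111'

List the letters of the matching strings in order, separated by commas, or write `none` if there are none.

B, H

A. '01011111' → no match
B. '10111' → match
C. '001' → no match
D. '101110' → no match — must end with '1'
E. '1001111' → no match
F. '1001' → no match
G. '11011' → no match
H. '1111' → match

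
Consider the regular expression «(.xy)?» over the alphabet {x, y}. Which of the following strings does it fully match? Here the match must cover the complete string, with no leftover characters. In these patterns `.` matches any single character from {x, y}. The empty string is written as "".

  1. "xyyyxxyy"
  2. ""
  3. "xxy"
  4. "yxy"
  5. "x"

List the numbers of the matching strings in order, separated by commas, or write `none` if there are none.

2, 3, 4

1 → no match
2 → match
3 → match
4 → match
5 → no match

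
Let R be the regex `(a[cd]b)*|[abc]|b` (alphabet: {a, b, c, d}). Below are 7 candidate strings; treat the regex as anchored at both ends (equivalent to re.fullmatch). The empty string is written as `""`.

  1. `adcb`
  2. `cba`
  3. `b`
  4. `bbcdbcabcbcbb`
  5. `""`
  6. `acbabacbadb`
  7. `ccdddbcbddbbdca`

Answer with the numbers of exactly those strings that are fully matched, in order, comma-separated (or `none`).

1 → no match
2 → no match
3 → match
4 → no match
5 → match
6 → no match
7 → no match

3, 5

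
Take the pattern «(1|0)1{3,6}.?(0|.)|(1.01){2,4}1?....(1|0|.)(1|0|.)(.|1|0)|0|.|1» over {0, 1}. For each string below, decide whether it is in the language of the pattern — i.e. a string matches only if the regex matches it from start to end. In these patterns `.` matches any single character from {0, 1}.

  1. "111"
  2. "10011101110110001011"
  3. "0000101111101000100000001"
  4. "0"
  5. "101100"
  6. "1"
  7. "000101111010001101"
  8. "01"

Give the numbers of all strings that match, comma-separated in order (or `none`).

1. "111" → no match
2 → match
3 → no match
4. "0" → match
5. "101100" → no match
6. "1" → match
7 → no match
8. "01" → no match

2, 4, 6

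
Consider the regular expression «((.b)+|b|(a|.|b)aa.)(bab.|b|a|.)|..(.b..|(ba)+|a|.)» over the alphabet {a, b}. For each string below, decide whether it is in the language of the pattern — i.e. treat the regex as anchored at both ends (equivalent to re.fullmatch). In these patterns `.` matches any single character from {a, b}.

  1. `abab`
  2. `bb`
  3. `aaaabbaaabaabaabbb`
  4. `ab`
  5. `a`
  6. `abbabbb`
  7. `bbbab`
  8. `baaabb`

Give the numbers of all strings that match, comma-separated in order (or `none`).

2

1 → no match
2 → match
3 → no match
4 → no match
5 → no match
6 → no match
7 → no match
8 → no match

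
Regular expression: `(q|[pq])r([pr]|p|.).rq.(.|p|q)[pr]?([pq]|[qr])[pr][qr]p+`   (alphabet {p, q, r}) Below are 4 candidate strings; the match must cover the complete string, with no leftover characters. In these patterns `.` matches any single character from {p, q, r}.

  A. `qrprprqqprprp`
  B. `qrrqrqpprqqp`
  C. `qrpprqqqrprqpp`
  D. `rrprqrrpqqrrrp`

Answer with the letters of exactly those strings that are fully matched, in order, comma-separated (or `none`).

C

A → no match
B → no match
C → match
D → no match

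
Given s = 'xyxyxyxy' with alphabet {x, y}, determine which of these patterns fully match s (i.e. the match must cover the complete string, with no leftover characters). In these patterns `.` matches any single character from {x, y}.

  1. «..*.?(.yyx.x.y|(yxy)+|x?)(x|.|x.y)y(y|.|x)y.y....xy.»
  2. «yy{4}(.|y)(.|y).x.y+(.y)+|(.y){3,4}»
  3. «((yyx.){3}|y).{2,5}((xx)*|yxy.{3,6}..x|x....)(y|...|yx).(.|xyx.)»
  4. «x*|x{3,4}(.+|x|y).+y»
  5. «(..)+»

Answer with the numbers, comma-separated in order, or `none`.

2, 5

1 → no match
2 → match
3 → no match
4 → no match
5 → match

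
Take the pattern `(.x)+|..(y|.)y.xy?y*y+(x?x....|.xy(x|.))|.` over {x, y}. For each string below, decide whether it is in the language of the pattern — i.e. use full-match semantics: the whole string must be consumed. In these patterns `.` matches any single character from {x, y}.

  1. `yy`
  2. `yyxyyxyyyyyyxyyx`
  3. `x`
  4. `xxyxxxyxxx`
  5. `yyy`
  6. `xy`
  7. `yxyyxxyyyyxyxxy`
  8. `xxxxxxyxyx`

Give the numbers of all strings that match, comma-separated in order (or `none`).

3, 4, 7, 8

1 → no match
2 → no match
3 → match
4 → match
5 → no match
6 → no match
7 → match
8 → match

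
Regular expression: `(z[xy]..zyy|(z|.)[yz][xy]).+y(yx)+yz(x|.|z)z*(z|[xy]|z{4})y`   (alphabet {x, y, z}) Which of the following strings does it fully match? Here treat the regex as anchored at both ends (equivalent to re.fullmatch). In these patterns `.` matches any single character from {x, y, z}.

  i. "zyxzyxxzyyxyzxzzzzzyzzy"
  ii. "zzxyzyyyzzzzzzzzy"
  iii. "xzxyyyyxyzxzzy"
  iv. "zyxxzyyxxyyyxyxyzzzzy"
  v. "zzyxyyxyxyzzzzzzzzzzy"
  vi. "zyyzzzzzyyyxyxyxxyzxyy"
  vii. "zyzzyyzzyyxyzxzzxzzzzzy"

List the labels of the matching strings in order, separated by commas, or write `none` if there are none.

iii, iv, v

i → no match
ii → no match
iii → match
iv → match
v → match
vi → no match
vii → no match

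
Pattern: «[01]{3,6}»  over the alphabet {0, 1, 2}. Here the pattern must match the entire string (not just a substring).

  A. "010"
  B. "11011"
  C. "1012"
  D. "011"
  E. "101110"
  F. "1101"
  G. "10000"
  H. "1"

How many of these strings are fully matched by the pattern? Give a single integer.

A → match
B → match
C → no match
D → match
E → match
F → match
G → match
H → no match
Total matched: 6

6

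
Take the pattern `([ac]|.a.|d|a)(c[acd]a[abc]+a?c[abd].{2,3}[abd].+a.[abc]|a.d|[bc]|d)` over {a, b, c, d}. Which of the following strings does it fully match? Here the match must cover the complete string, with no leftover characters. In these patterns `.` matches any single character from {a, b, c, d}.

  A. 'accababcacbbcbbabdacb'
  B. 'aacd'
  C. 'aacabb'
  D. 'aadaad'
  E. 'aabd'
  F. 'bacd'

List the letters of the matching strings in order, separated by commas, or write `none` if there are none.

A → match
B → match
C → no match
D → match
E → match
F → match

A, B, D, E, F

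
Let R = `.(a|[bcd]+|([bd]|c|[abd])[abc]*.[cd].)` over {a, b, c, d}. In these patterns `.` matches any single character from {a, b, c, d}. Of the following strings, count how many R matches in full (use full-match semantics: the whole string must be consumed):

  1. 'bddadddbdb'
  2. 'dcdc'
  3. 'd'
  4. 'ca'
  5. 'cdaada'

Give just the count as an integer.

1 → no match
2 → match
3 → no match
4 → match
5 → match
Total matched: 3

3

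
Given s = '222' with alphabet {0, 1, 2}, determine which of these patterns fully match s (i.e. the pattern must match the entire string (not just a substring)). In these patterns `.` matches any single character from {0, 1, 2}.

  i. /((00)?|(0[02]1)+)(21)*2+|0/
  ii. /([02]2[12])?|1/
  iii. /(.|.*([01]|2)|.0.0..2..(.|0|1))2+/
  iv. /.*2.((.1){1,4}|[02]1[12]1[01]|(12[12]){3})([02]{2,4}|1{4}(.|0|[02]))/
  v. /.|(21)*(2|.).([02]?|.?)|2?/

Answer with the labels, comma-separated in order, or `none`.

i, ii, iii, v

i → match
ii → match
iii → match
iv → no match
v → match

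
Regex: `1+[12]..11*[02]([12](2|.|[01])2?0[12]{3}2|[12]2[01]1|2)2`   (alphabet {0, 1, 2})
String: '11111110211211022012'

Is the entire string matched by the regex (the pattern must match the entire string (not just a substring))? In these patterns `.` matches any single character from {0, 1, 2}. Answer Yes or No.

No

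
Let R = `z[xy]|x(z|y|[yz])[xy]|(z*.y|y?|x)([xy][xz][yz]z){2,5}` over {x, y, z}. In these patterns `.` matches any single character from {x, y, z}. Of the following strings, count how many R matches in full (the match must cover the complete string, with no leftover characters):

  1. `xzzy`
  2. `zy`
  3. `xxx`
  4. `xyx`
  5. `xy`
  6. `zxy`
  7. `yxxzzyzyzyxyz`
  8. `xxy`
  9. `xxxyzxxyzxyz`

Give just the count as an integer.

3

1 → no match
2 → match
3 → no match
4 → match
5 → no match
6 → no match
7 → match
8 → no match
9 → no match
Total matched: 3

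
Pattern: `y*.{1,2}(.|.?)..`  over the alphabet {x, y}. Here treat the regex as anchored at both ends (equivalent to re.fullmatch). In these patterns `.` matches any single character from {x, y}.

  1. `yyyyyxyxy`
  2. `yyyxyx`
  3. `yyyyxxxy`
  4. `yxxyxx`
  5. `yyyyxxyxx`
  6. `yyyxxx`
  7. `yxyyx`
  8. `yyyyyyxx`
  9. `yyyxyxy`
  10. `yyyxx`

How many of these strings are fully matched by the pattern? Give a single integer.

10

1 → match
2 → match
3 → match
4 → match
5 → match
6 → match
7 → match
8 → match
9 → match
10 → match
Total matched: 10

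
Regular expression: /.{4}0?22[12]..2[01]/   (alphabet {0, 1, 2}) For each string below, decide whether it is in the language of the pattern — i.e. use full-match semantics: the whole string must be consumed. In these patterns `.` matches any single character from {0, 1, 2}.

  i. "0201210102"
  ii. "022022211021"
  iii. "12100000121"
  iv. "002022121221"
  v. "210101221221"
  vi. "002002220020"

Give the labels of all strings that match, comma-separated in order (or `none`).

i → no match
ii → no match
iii → no match
iv → no match
v → no match
vi → match

vi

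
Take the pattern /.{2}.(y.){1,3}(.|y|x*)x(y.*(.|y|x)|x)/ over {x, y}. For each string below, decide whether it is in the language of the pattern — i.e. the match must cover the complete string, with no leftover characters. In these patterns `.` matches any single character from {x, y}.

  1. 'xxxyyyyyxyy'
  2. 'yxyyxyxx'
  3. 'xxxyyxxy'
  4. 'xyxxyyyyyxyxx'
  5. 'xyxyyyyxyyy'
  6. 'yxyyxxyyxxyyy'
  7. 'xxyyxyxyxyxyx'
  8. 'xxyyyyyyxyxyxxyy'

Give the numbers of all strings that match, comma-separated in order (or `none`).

1, 2, 5, 6, 7, 8

1 → match
2 → match
3 → no match
4 → no match
5 → match
6 → match
7 → match
8 → match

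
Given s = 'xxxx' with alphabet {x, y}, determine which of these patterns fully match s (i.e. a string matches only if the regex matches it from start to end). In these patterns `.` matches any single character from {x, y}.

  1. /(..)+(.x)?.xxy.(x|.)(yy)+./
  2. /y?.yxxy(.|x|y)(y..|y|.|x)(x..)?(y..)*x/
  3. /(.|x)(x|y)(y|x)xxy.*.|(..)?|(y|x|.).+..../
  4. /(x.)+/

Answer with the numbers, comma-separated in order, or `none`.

1 → no match
2 → no match
3 → no match
4 → match

4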